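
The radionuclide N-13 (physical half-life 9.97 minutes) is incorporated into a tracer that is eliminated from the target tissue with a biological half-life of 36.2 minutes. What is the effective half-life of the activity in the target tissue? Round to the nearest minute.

8 minutes

1/t_eff = 1/t_phys + 1/t_biol = 1/9.97 + 1/36.2 = 0.12793 per minute.
t_eff = 9.97 × 36.2 / (9.97 + 36.2) ≈ 7.8171 minutes.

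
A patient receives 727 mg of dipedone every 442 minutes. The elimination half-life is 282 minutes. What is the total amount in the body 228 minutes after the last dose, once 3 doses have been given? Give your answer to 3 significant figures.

The 3 doses were given 1112, 670, 228 minutes ago.
Total = 727·(1/2)^(1112/282) + 727·(1/2)^(670/282) + 727·(1/2)^(228/282)
      = 47.26 + 140.06 + 415.1 ≈ 602.42 mg.

602 mg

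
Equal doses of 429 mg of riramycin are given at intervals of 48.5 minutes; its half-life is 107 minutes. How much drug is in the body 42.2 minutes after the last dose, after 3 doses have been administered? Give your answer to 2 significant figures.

The 3 doses were given 139.2, 90.7, 42.2 minutes ago.
Total = 429·(1/2)^(139.2/107) + 429·(1/2)^(90.7/107) + 429·(1/2)^(42.2/107)
      = 174.12 + 238.39 + 326.39 ≈ 738.89 mg.

740 mg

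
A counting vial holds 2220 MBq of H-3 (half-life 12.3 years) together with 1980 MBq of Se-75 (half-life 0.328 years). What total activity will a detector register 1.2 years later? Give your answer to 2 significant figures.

2200 MBq

H-3: 2220 × (1/2)^(1.2/12.3) = 2220 × (1/2)^0.097561 ≈ 2074.8 MBq.
Se-75: 1980 × (1/2)^(1.2/0.328) = 1980 × (1/2)^3.6585 ≈ 156.8 MBq.
Total = 2074.8 + 156.8 ≈ 2231.6 MBq.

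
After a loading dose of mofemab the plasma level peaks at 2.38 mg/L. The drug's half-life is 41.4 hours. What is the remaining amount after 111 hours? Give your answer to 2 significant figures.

0.37 mg/L

Number of half-lives: n = 111/41.4 ≈ 2.6812.
Remaining = 2.38 × (1/2)^2.6812 = 2.38 × 0.15592 ≈ 0.37108 mg/L.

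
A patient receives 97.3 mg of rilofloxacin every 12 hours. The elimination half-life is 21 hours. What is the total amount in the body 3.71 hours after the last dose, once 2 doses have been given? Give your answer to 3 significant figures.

144 mg

The 2 doses were given 15.71, 3.71 hours ago.
Total = 97.3·(1/2)^(15.71/21) + 97.3·(1/2)^(3.71/21)
      = 57.931 + 86.086 ≈ 144.02 mg.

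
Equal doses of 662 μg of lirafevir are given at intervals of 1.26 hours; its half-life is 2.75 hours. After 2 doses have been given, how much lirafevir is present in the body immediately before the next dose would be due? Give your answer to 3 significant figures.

The 2 doses were given 2.52, 1.26 hours ago.
Total = 662·(1/2)^(2.52/2.75) + 662·(1/2)^(1.26/2.75)
      = 350.76 + 481.87 ≈ 832.63 μg.

833 μg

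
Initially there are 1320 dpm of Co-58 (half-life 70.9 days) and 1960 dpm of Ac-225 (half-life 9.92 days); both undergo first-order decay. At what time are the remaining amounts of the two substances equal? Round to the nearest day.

7 days

Set 1320·(1/2)^(t/70.9) = 1960·(1/2)^(t/9.92).
Taking log₂: log₂(1320/1960) = t·(1/70.9 − 1/9.92).
log₂(0.67347) = -0.57032; 1/70.9 − 1/9.92 = -0.086702.
t = -0.57032 / -0.086702 ≈ 6.5779 days.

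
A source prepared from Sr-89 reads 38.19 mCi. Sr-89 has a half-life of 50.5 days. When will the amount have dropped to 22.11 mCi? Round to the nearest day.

Fraction remaining = 22.11/38.19 ≈ 0.57895.
n = log₂(38.19/22.11) = ln(1.7273)/ln 2 ≈ 0.7885 half-lives.
t = n × t½ = 0.7885 × 50.5 ≈ 39.819 days.

40 days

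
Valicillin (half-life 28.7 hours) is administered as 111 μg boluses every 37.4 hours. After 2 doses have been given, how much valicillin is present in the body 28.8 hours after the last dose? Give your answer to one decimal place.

77.8 μg

The 2 doses were given 66.2, 28.8 hours ago.
Total = 111·(1/2)^(66.2/28.7) + 111·(1/2)^(28.8/28.7)
      = 22.437 + 55.366 ≈ 77.803 μg.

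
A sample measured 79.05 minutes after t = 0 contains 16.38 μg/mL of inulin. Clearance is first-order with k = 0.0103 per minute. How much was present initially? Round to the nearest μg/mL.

t½ = ln 2 / k = 0.69315 / 0.0103 ≈ 67.296 minutes.
Number of half-lives elapsed: n = 79.05/67.296 ≈ 1.1747.
A₀ = A × 2^n = 16.38 × 2^1.1747 = 16.38 × 2.2574 ≈ 36.976 μg/mL.

37 μg/mL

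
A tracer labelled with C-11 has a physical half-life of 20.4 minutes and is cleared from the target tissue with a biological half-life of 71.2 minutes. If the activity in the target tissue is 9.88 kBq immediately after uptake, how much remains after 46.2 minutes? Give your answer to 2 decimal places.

1.31 kBq

1/t_eff = 1/t_phys + 1/t_biol = 1/20.4 + 1/71.2 = 0.063065 per minute.
t_eff = 20.4 × 71.2 / (20.4 + 71.2) ≈ 15.857 minutes.
Remaining = 9.88 × (1/2)^(46.2/15.857) = 9.88 × (1/2)^2.9136 ≈ 1.3112 kBq.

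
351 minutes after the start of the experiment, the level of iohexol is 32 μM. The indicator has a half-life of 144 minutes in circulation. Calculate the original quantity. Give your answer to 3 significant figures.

173 μM

Number of half-lives elapsed: n = 351/144 ≈ 2.4375.
A₀ = A × 2^n = 32 × 2^2.4375 = 32 × 5.417 ≈ 173.34 μM.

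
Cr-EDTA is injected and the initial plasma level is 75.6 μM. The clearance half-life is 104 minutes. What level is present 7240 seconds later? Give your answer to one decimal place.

Convert the elapsed time: 7240 seconds = 120.667 minutes.
Number of half-lives: n = 120.667/104 ≈ 1.1603.
Remaining = 75.6 × (1/2)^1.1603 = 75.6 × 0.44743 ≈ 33.826 μM.

33.8 μM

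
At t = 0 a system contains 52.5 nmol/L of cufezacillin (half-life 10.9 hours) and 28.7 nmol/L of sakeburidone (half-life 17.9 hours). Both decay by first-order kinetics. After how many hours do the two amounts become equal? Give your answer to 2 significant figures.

Set 52.5·(1/2)^(t/10.9) = 28.7·(1/2)^(t/17.9).
Taking log₂: log₂(52.5/28.7) = t·(1/10.9 − 1/17.9).
log₂(1.8293) = 0.87127; 1/10.9 − 1/17.9 = 0.035877.
t = 0.87127 / 0.035877 ≈ 24.285 hours.

24 hours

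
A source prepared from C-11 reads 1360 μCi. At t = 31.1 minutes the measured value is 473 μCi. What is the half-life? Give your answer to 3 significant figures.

A/A₀ = 473/1360 ≈ 0.34779.
n = log₂(2.8753) ≈ 1.5237 half-lives elapsed in 31.1 minutes.
t½ = 31.1/1.5237 ≈ 20.411 minutes.

20.4 minutes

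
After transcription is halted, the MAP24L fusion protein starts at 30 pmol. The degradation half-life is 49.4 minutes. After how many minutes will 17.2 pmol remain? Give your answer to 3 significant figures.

39.6 minutes

Fraction remaining = 17.2/30 ≈ 0.57333.
n = log₂(30/17.2) = ln(1.7442)/ln 2 ≈ 0.80255 half-lives.
t = n × t½ = 0.80255 × 49.4 ≈ 39.646 minutes.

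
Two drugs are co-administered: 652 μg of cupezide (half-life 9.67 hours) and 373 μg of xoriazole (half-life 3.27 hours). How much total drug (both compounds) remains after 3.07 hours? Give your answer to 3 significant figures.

cupezide: 652 × (1/2)^(3.07/9.67) = 652 × (1/2)^0.31748 ≈ 523.21 μg.
xoriazole: 373 × (1/2)^(3.07/3.27) = 373 × (1/2)^0.93884 ≈ 194.58 μg.
Total = 523.21 + 194.58 ≈ 717.79 μg.

718 μg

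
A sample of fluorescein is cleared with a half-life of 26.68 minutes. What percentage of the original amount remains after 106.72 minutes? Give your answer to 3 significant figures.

n = 106.72/26.68 ≈ 4 half-lives.
Fraction remaining = (1/2)^4 ≈ 0.0625, i.e. 6.25%.

6.25%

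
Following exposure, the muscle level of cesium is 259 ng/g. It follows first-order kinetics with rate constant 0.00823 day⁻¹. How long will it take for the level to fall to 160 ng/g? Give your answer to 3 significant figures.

t½ = ln 2 / λ = 0.69315 / 0.00823 ≈ 84.222 days.
Fraction remaining = 160/259 ≈ 0.61776.
n = log₂(259/160) = ln(1.6187)/ln 2 ≈ 0.69488 half-lives.
t = n × t½ = 0.69488 × 84.222 ≈ 58.524 days.

58.5 days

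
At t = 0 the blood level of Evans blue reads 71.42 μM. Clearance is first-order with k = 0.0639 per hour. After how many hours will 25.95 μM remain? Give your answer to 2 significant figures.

16 hours

t½ = ln 2 / k = 0.69315 / 0.0639 ≈ 10.847 hours.
Fraction remaining = 25.95/71.42 ≈ 0.36334.
n = log₂(71.42/25.95) = ln(2.7522)/ln 2 ≈ 1.4606 half-lives.
t = n × t½ = 1.4606 × 10.847 ≈ 15.844 hours.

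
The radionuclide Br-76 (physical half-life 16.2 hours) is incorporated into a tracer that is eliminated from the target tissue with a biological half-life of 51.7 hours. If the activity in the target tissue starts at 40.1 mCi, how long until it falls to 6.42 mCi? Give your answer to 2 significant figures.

33 hours

1/t_eff = 1/t_phys + 1/t_biol = 1/16.2 + 1/51.7 = 0.081071 per hour.
t_eff = 16.2 × 51.7 / (16.2 + 51.7) ≈ 12.335 hours.
n = log₂(40.1/6.42) ≈ 2.643; t = 2.643 × 12.335 ≈ 32.601 hours.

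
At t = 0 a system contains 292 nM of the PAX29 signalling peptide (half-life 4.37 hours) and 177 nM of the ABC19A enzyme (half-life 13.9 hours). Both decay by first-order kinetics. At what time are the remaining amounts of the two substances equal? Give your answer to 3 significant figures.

4.60 hours

Set 292·(1/2)^(t/4.37) = 177·(1/2)^(t/13.9).
Taking log₂: log₂(292/177) = t·(1/4.37 − 1/13.9).
log₂(1.6497) = 0.72222; 1/4.37 − 1/13.9 = 0.15689.
t = 0.72222 / 0.15689 ≈ 4.6033 hours.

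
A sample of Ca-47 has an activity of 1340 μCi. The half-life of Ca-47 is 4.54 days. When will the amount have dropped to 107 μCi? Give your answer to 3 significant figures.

16.6 days

Fraction remaining = 107/1340 ≈ 0.079851.
n = log₂(1340/107) = ln(12.523)/ln 2 ≈ 3.6466 half-lives.
t = n × t½ = 3.6466 × 4.54 ≈ 16.555 days.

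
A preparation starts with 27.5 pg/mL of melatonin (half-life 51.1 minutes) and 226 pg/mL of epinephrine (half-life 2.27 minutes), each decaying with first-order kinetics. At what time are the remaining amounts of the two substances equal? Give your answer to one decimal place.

7.2 minutes

Set 27.5·(1/2)^(t/51.1) = 226·(1/2)^(t/2.27).
Taking log₂: log₂(27.5/226) = t·(1/51.1 − 1/2.27).
log₂(0.12168) = -3.0388; 1/51.1 − 1/2.27 = -0.42096.
t = -3.0388 / -0.42096 ≈ 7.2188 minutes.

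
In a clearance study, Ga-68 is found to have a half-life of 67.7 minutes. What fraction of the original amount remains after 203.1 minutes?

0.125

n = 203.1/67.7 ≈ 3 half-lives.
Fraction remaining = (1/2)^3 ≈ 0.125.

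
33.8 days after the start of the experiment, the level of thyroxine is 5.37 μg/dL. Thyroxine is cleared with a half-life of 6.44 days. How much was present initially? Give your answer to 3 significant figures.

Number of half-lives elapsed: n = 33.8/6.44 ≈ 5.2484.
A₀ = A × 2^n = 5.37 × 2^5.2484 = 5.37 × 38.014 ≈ 204.13 μg/dL.

204 μg/dL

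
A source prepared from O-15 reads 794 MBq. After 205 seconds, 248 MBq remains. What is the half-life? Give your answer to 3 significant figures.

122 seconds

A/A₀ = 248/794 ≈ 0.31234.
n = log₂(3.2016) ≈ 1.6788 half-lives elapsed in 205 seconds.
t½ = 205/1.6788 ≈ 122.11 seconds.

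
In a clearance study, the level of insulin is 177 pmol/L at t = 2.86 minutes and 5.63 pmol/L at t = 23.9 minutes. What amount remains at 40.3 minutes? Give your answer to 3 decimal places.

0.383 pmol/L

Over Δt = 23.9 − 2.86 = 21.04 minutes, the level fell by a factor of 177/5.63 ≈ 31.439.
n = log₂(31.439) ≈ 4.9745 half-lives, so t½ = 21.04/4.9745 ≈ 4.2296 minutes.
From t = 23.9 to t = 40.3: 5.63 × (1/2)^((40.3−23.9)/4.2296) ≈ 0.38307 pmol/L.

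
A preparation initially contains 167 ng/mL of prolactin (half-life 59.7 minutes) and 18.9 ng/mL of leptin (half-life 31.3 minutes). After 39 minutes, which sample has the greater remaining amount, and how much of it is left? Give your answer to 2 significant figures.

prolactin, 110 ng/mL

prolactin: 167 × (1/2)^0.65327 ≈ 106.19 ng/mL.
leptin: 18.9 × (1/2)^1.246 ≈ 7.9685 ng/mL.
Prolactin has more remaining, at ≈ 106.19 ng/mL.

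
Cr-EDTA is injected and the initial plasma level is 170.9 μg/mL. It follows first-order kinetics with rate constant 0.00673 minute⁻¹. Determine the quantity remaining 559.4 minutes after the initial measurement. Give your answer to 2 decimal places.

3.96 μg/mL

t½ = ln 2 / λ = 0.69315 / 0.00673 ≈ 102.99 minutes.
Number of half-lives: n = 559.4/102.99 ≈ 5.4314.
Remaining = 170.9 × (1/2)^5.4314 = 170.9 × 0.023173 ≈ 3.9603 μg/mL.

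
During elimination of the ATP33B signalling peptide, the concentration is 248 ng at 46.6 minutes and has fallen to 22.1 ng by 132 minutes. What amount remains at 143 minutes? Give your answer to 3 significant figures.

16.2 ng

Over Δt = 132 − 46.6 = 85.4 minutes, the level fell by a factor of 248/22.1 ≈ 11.222.
n = log₂(11.222) ≈ 3.4882 half-lives, so t½ = 85.4/3.4882 ≈ 24.482 minutes.
From t = 132 to t = 143: 22.1 × (1/2)^((143−132)/24.482) ≈ 16.186 ng.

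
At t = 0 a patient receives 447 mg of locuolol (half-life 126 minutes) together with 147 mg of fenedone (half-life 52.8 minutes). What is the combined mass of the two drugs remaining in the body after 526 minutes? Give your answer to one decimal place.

locuolol: 447 × (1/2)^(526/126) = 447 × (1/2)^4.1746 ≈ 24.753 mg.
fenedone: 147 × (1/2)^(526/52.8) = 147 × (1/2)^9.9621 ≈ 0.14737 mg.
Total = 24.753 + 0.14737 ≈ 24.9 mg.

24.9 mg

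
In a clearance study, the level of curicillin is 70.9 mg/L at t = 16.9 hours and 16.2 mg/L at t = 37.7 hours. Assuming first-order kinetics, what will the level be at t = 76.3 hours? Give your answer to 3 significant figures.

Over Δt = 37.7 − 16.9 = 20.8 hours, the level fell by a factor of 70.9/16.2 ≈ 4.3765.
n = log₂(4.3765) ≈ 2.1298 half-lives, so t½ = 20.8/2.1298 ≈ 9.7662 hours.
From t = 37.7 to t = 76.3: 16.2 × (1/2)^((76.3−37.7)/9.7662) ≈ 1.0465 mg/L.

1.05 mg/L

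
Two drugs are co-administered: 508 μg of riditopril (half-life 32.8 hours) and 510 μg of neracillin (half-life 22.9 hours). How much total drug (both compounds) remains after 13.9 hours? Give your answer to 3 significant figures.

714 μg

riditopril: 508 × (1/2)^(13.9/32.8) = 508 × (1/2)^0.42378 ≈ 378.7 μg.
neracillin: 510 × (1/2)^(13.9/22.9) = 510 × (1/2)^0.60699 ≈ 334.85 μg.
Total = 378.7 + 334.85 ≈ 713.55 μg.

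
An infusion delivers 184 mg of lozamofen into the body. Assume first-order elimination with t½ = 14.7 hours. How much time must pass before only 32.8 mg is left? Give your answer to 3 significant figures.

Fraction remaining = 32.8/184 ≈ 0.17826.
n = log₂(184/32.8) = ln(5.6098)/ln 2 ≈ 2.4879 half-lives.
t = n × t½ = 2.4879 × 14.7 ≈ 36.573 hours.

36.6 hours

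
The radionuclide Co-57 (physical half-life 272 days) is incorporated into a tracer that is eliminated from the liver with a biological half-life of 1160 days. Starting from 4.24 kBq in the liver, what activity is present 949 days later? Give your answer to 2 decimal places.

0.21 kBq

1/t_eff = 1/t_phys + 1/t_biol = 1/272 + 1/1160 = 0.0045385 per day.
t_eff = 272 × 1160 / (272 + 1160) ≈ 220.34 days.
Remaining = 4.24 × (1/2)^(949/220.34) = 4.24 × (1/2)^4.3071 ≈ 0.21419 kBq.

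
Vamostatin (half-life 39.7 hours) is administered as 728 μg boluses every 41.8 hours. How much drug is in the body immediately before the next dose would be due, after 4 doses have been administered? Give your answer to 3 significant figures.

The 4 doses were given 167.2, 125.4, 83.6, 41.8 hours ago.
Total = 728·(1/2)^(167.2/39.7) + 728·(1/2)^(125.4/39.7) + 728·(1/2)^(83.6/39.7) + 728·(1/2)^(41.8/39.7)
      = 39.293 + 81.521 + 169.13 + 350.9 ≈ 640.84 μg.

641 μg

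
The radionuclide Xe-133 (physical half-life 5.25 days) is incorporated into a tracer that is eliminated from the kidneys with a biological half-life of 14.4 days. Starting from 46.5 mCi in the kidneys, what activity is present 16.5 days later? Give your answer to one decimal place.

2.4 mCi

1/t_eff = 1/t_phys + 1/t_biol = 1/5.25 + 1/14.4 = 0.25992 per day.
t_eff = 5.25 × 14.4 / (5.25 + 14.4) ≈ 3.8473 days.
Remaining = 46.5 × (1/2)^(16.5/3.8473) = 46.5 × (1/2)^4.2887 ≈ 2.3792 mCi.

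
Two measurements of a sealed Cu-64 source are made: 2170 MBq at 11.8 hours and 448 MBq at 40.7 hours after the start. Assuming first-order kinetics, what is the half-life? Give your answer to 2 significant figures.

13 hours

Over Δt = 40.7 − 11.8 = 28.9 hours, the level fell by a factor of 2170/448 ≈ 4.8438.
n = log₂(4.8438) ≈ 2.2761 half-lives, so t½ = 28.9/2.2761 ≈ 12.697 hours.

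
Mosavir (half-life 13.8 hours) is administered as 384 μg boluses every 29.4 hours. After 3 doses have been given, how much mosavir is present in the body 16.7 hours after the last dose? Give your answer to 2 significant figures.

The 3 doses were given 75.5, 46.1, 16.7 hours ago.
Total = 384·(1/2)^(75.5/13.8) + 384·(1/2)^(46.1/13.8) + 384·(1/2)^(16.7/13.8)
      = 8.6575 + 37.907 + 165.97 ≈ 212.54 μg.

210 μg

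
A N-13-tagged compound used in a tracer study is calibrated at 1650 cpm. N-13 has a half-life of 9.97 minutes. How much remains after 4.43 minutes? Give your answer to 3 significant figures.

Number of half-lives: n = 4.43/9.97 ≈ 0.44433.
Remaining = 1650 × (1/2)^0.44433 = 1650 × 0.73492 ≈ 1212.6 cpm.

1210 cpm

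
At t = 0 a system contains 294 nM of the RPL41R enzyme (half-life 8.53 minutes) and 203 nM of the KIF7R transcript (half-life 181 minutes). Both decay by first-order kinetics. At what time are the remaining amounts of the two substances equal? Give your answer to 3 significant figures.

Set 294·(1/2)^(t/8.53) = 203·(1/2)^(t/181).
Taking log₂: log₂(294/203) = t·(1/8.53 − 1/181).
log₂(1.4483) = 0.53434; 1/8.53 − 1/181 = 0.11171.
t = 0.53434 / 0.11171 ≈ 4.7833 minutes.

4.78 minutes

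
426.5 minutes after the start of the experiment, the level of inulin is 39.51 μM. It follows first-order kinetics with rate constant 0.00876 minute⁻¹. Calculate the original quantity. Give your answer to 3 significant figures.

1660 μM

t½ = ln 2 / k = 0.69315 / 0.00876 ≈ 79.126 minutes.
Number of half-lives elapsed: n = 426.5/79.126 ≈ 5.3901.
A₀ = A × 2^n = 39.51 × 2^5.3901 = 39.51 × 41.936 ≈ 1656.9 μM.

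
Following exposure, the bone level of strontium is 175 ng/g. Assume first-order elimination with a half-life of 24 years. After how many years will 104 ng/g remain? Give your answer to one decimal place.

18.0 years

Fraction remaining = 104/175 ≈ 0.59429.
n = log₂(175/104) = ln(1.6827)/ln 2 ≈ 0.75077 half-lives.
t = n × t½ = 0.75077 × 24 ≈ 18.019 years.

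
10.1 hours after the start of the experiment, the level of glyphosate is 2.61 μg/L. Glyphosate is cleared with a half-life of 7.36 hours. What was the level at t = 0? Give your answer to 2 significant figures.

Number of half-lives elapsed: n = 10.1/7.36 ≈ 1.3723.
A₀ = A × 2^n = 2.61 × 2^1.3723 = 2.61 × 2.5888 ≈ 6.7568 μg/L.

6.8 μg/L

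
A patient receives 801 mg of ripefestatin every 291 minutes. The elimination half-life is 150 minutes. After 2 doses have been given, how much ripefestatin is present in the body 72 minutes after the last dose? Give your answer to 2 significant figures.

720 mg

The 2 doses were given 363, 72 minutes ago.
Total = 801·(1/2)^(363/150) + 801·(1/2)^(72/150)
      = 149.67 + 574.3 ≈ 723.97 mg.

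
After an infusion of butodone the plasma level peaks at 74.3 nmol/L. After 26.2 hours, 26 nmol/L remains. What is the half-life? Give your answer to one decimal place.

17.3 hours

A/A₀ = 26/74.3 ≈ 0.34993.
n = log₂(2.8577) ≈ 1.5149 half-lives elapsed in 26.2 hours.
t½ = 26.2/1.5149 ≈ 17.295 hours.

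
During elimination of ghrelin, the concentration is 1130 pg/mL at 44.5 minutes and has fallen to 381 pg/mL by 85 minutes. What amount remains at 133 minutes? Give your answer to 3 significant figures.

105 pg/mL

Over Δt = 85 − 44.5 = 40.5 minutes, the level fell by a factor of 1130/381 ≈ 2.9659.
n = log₂(2.9659) ≈ 1.5685 half-lives, so t½ = 40.5/1.5685 ≈ 25.822 minutes.
From t = 85 to t = 133: 381 × (1/2)^((133−85)/25.822) ≈ 105.04 pg/mL.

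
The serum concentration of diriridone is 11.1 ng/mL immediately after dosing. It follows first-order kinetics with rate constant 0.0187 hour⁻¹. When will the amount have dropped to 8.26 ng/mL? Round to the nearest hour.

16 hours

t½ = ln 2 / k = 0.69315 / 0.0187 ≈ 37.067 hours.
Fraction remaining = 8.26/11.1 ≈ 0.74414.
n = log₂(11.1/8.26) = ln(1.3438)/ln 2 ≈ 0.42635 half-lives.
t = n × t½ = 0.42635 × 37.067 ≈ 15.803 hours.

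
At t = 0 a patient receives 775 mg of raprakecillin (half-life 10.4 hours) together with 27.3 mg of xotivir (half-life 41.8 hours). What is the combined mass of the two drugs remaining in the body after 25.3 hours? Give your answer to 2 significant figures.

raprakecillin: 775 × (1/2)^(25.3/10.4) = 775 × (1/2)^2.4327 ≈ 143.55 mg.
xotivir: 27.3 × (1/2)^(25.3/41.8) = 27.3 × (1/2)^0.60526 ≈ 17.946 mg.
Total = 143.55 + 17.946 ≈ 161.49 mg.

160 mg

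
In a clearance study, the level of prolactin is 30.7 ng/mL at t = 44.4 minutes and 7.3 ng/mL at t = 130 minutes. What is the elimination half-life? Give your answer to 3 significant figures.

41.3 minutes

Over Δt = 130 − 44.4 = 85.6 minutes, the level fell by a factor of 30.7/7.3 ≈ 4.2055.
n = log₂(4.2055) ≈ 2.0723 half-lives, so t½ = 85.6/2.0723 ≈ 41.307 minutes.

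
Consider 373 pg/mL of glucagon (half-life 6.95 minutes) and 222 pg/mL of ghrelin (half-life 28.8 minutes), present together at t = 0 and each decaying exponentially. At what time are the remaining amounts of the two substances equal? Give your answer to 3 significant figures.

Set 373·(1/2)^(t/6.95) = 222·(1/2)^(t/28.8).
Taking log₂: log₂(373/222) = t·(1/6.95 − 1/28.8).
log₂(1.6802) = 0.74862; 1/6.95 − 1/28.8 = 0.10916.
t = 0.74862 / 0.10916 ≈ 6.8578 minutes.

6.86 minutes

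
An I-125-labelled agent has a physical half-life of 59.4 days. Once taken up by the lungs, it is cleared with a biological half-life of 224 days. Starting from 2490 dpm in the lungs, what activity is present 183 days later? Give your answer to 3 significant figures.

1/t_eff = 1/t_phys + 1/t_biol = 1/59.4 + 1/224 = 0.021299 per day.
t_eff = 59.4 × 224 / (59.4 + 224) ≈ 46.95 days.
Remaining = 2490 × (1/2)^(183/46.95) = 2490 × (1/2)^3.8978 ≈ 167.05 dpm.

167 dpm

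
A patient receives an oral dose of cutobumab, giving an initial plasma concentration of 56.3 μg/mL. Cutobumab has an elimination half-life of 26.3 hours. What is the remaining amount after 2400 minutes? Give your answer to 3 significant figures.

Convert the elapsed time: 2400 minutes = 40 hours.
Number of half-lives: n = 40/26.3 ≈ 1.5209.
Remaining = 56.3 × (1/2)^1.5209 = 56.3 × 0.34847 ≈ 19.619 μg/mL.

19.6 μg/mL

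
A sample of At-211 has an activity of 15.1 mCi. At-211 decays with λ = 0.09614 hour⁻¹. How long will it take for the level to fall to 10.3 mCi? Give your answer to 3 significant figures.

3.98 hours

t½ = ln 2 / λ = 0.69315 / 0.09614 ≈ 7.2098 hours.
Fraction remaining = 10.3/15.1 ≈ 0.68212.
n = log₂(15.1/10.3) = ln(1.466)/ln 2 ≈ 0.5519 half-lives.
t = n × t½ = 0.5519 × 7.2098 ≈ 3.9791 hours.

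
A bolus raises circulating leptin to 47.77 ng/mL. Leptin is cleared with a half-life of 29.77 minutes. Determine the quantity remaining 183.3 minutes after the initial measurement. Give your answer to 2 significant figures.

Number of half-lives: n = 183.3/29.77 ≈ 6.1572.
Remaining = 47.77 × (1/2)^6.1572 = 47.77 × 0.014012 ≈ 0.66935 ng/mL.

0.67 ng/mL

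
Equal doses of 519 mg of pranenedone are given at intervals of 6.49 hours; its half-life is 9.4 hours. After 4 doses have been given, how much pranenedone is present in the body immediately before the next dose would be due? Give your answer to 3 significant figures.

721 mg

The 4 doses were given 25.96, 19.47, 12.98, 6.49 hours ago.
Total = 519·(1/2)^(25.96/9.4) + 519·(1/2)^(19.47/9.4) + 519·(1/2)^(12.98/9.4) + 519·(1/2)^(6.49/9.4)
      = 76.527 + 123.5 + 199.29 + 321.61 ≈ 720.92 mg.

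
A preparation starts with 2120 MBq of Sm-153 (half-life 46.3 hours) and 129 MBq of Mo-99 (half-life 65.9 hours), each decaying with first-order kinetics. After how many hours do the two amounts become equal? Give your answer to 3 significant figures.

629 hours

Set 2120·(1/2)^(t/46.3) = 129·(1/2)^(t/65.9).
Taking log₂: log₂(2120/129) = t·(1/46.3 − 1/65.9).
log₂(16.434) = 4.0386; 1/46.3 − 1/65.9 = 0.0064238.
t = 4.0386 / 0.0064238 ≈ 628.7 hours.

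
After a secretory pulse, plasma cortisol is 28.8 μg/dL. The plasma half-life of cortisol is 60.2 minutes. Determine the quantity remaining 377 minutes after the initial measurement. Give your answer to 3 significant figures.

0.375 μg/dL

Number of half-lives: n = 377/60.2 ≈ 6.2625.
Remaining = 28.8 × (1/2)^6.2625 = 28.8 × 0.013026 ≈ 0.37515 μg/dL.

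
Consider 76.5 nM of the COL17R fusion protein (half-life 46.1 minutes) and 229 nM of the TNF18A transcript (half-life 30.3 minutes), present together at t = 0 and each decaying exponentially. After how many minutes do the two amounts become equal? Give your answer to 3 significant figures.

Set 76.5·(1/2)^(t/46.1) = 229·(1/2)^(t/30.3).
Taking log₂: log₂(76.5/229) = t·(1/46.1 − 1/30.3).
log₂(0.33406) = -1.5818; 1/46.1 − 1/30.3 = -0.011311.
t = -1.5818 / -0.011311 ≈ 139.84 minutes.

140 minutes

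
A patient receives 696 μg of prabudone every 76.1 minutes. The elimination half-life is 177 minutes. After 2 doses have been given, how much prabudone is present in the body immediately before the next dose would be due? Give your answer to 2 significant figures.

900 μg

The 2 doses were given 152.2, 76.1 minutes ago.
Total = 696·(1/2)^(152.2/177) + 696·(1/2)^(76.1/177)
      = 383.49 + 516.63 ≈ 900.13 μg.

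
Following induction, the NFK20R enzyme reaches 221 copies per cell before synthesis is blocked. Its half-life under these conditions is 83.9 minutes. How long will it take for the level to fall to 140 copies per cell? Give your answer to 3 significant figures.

55.3 minutes

Fraction remaining = 140/221 ≈ 0.63348.
n = log₂(221/140) = ln(1.5786)/ln 2 ≈ 0.65862 half-lives.
t = n × t½ = 0.65862 × 83.9 ≈ 55.258 minutes.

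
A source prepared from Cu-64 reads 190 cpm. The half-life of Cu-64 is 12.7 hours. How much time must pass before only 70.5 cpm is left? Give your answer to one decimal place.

18.2 hours

Fraction remaining = 70.5/190 ≈ 0.37105.
n = log₂(190/70.5) = ln(2.695)/ln 2 ≈ 1.4303 half-lives.
t = n × t½ = 1.4303 × 12.7 ≈ 18.165 hours.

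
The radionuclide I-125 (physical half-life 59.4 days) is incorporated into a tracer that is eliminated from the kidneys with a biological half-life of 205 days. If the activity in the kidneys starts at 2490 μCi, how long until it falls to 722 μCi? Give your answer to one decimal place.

1/t_eff = 1/t_phys + 1/t_biol = 1/59.4 + 1/205 = 0.021713 per day.
t_eff = 59.4 × 205 / (59.4 + 205) ≈ 46.055 days.
n = log₂(2490/722) ≈ 1.7861; t = 1.7861 × 46.055 ≈ 82.258 days.

82.3 days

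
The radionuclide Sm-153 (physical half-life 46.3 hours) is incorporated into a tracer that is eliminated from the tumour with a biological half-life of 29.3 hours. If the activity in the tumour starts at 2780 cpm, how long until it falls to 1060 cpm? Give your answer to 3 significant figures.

1/t_eff = 1/t_phys + 1/t_biol = 1/46.3 + 1/29.3 = 0.055728 per hour.
t_eff = 46.3 × 29.3 / (46.3 + 29.3) ≈ 17.944 hours.
n = log₂(2780/1060) ≈ 1.391; t = 1.391 × 17.944 ≈ 24.961 hours.

25.0 hours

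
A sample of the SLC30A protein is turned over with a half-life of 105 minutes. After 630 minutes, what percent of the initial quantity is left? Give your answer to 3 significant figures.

1.56%

n = 630/105 ≈ 6 half-lives.
Fraction remaining = (1/2)^6 ≈ 0.015625, i.e. 1.5625%.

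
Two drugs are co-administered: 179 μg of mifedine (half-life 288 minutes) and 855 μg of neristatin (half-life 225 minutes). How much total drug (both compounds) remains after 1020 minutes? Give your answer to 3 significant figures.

52.3 μg

mifedine: 179 × (1/2)^(1020/288) = 179 × (1/2)^3.5417 ≈ 15.371 μg.
neristatin: 855 × (1/2)^(1020/225) = 855 × (1/2)^4.5333 ≈ 36.923 μg.
Total = 15.371 + 36.923 ≈ 52.294 μg.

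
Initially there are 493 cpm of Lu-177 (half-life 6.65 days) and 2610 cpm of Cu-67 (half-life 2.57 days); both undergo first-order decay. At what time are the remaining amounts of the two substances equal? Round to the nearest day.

Set 493·(1/2)^(t/6.65) = 2610·(1/2)^(t/2.57).
Taking log₂: log₂(493/2610) = t·(1/6.65 − 1/2.57).
log₂(0.18889) = -2.4044; 1/6.65 − 1/2.57 = -0.23873.
t = -2.4044 / -0.23873 ≈ 10.072 days.

10 days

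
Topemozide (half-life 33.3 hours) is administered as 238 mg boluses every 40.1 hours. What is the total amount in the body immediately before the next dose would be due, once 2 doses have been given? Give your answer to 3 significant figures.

The 2 doses were given 80.2, 40.1 hours ago.
Total = 238·(1/2)^(80.2/33.3) + 238·(1/2)^(40.1/33.3)
      = 44.831 + 103.29 ≈ 148.12 mg.

148 mg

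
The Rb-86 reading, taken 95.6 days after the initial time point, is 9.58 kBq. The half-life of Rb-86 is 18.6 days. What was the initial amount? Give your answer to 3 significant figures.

338 kBq

Number of half-lives elapsed: n = 95.6/18.6 ≈ 5.1398.
A₀ = A × 2^n = 9.58 × 2^5.1398 = 9.58 × 35.256 ≈ 337.75 kBq.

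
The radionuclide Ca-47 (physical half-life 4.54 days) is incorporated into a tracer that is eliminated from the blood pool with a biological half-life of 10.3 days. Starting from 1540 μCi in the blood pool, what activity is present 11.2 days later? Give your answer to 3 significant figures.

131 μCi

1/t_eff = 1/t_phys + 1/t_biol = 1/4.54 + 1/10.3 = 0.31735 per day.
t_eff = 4.54 × 10.3 / (4.54 + 10.3) ≈ 3.1511 days.
Remaining = 1540 × (1/2)^(11.2/3.1511) = 1540 × (1/2)^3.5543 ≈ 131.09 μCi.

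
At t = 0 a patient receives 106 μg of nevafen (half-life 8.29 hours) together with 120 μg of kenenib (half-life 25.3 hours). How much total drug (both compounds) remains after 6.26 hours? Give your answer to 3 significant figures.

164 μg

nevafen: 106 × (1/2)^(6.26/8.29) = 106 × (1/2)^0.75513 ≈ 62.804 μg.
kenenib: 120 × (1/2)^(6.26/25.3) = 120 × (1/2)^0.24743 ≈ 101.09 μg.
Total = 62.804 + 101.09 ≈ 163.89 μg.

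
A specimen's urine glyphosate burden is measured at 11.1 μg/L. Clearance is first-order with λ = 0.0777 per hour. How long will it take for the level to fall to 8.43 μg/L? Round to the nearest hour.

t½ = ln 2 / λ = 0.69315 / 0.0777 ≈ 8.9208 hours.
Fraction remaining = 8.43/11.1 ≈ 0.75946.
n = log₂(11.1/8.43) = ln(1.3167)/ln 2 ≈ 0.39696 half-lives.
t = n × t½ = 0.39696 × 8.9208 ≈ 3.5412 hours.

4 hours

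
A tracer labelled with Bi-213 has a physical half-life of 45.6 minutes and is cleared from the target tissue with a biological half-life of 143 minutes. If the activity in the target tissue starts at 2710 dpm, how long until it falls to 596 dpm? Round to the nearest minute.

1/t_eff = 1/t_phys + 1/t_biol = 1/45.6 + 1/143 = 0.028923 per minute.
t_eff = 45.6 × 143 / (45.6 + 143) ≈ 34.575 minutes.
n = log₂(2710/596) ≈ 2.1849; t = 2.1849 × 34.575 ≈ 75.543 minutes.

76 minutes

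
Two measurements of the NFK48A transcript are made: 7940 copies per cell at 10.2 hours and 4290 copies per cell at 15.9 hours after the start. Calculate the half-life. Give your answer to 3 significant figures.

Over Δt = 15.9 − 10.2 = 5.7 hours, the level fell by a factor of 7940/4290 ≈ 1.8508.
n = log₂(1.8508) ≈ 0.88816 half-lives, so t½ = 5.7/0.88816 ≈ 6.4178 hours.

6.42 hours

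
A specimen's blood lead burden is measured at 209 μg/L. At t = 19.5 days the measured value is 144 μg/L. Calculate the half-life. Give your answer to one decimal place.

36.3 days

A/A₀ = 144/209 ≈ 0.689.
n = log₂(1.4514) ≈ 0.53743 half-lives elapsed in 19.5 days.
t½ = 19.5/0.53743 ≈ 36.284 days.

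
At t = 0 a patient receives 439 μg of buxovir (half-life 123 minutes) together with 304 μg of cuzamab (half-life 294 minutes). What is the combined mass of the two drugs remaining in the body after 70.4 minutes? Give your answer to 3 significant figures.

553 μg

buxovir: 439 × (1/2)^(70.4/123) = 439 × (1/2)^0.57236 ≈ 295.23 μg.
cuzamab: 304 × (1/2)^(70.4/294) = 304 × (1/2)^0.23946 ≈ 257.51 μg.
Total = 295.23 + 257.51 ≈ 552.74 μg.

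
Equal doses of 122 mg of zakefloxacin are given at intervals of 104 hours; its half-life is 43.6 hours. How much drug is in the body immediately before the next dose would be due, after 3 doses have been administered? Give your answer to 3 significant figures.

The 3 doses were given 312, 208, 104 hours ago.
Total = 122·(1/2)^(312/43.6) + 122·(1/2)^(208/43.6) + 122·(1/2)^(104/43.6)
      = 0.85546 + 4.4694 + 23.351 ≈ 28.676 mg.

28.7 mg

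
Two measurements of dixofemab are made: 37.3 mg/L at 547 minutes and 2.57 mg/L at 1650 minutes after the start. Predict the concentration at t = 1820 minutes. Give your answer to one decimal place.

1.7 mg/L

Over Δt = 1650 − 547 = 1103 minutes, the level fell by a factor of 37.3/2.57 ≈ 14.514.
n = log₂(14.514) ≈ 3.8593 half-lives, so t½ = 1103/3.8593 ≈ 285.8 minutes.
From t = 1650 to t = 1820: 2.57 × (1/2)^((1820−1650)/285.8) ≈ 1.7017 mg/L.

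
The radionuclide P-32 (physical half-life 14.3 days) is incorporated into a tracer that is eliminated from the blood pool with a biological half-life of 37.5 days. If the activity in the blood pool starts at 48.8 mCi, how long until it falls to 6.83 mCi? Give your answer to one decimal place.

29.4 days

1/t_eff = 1/t_phys + 1/t_biol = 1/14.3 + 1/37.5 = 0.096597 per day.
t_eff = 14.3 × 37.5 / (14.3 + 37.5) ≈ 10.352 days.
n = log₂(48.8/6.83) ≈ 2.8369; t = 2.8369 × 10.352 ≈ 29.369 days.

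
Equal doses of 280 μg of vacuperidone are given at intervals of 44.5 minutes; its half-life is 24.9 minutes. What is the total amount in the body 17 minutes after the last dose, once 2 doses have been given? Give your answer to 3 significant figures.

The 2 doses were given 61.5, 17 minutes ago.
Total = 280·(1/2)^(61.5/24.9) + 280·(1/2)^(17/24.9)
      = 50.542 + 174.44 ≈ 224.98 μg.

225 μg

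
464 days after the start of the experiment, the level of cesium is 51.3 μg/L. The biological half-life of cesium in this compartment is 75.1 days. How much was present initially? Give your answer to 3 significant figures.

Number of half-lives elapsed: n = 464/75.1 ≈ 6.1784.
A₀ = A × 2^n = 51.3 × 2^6.1784 = 51.3 × 72.426 ≈ 3715.4 μg/L.

3720 μg/L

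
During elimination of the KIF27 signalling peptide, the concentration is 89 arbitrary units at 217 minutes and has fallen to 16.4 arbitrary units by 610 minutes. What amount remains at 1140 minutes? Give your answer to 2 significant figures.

Over Δt = 610 − 217 = 393 minutes, the level fell by a factor of 89/16.4 ≈ 5.4268.
n = log₂(5.4268) ≈ 2.4401 half-lives, so t½ = 393/2.4401 ≈ 161.06 minutes.
From t = 610 to t = 1140: 16.4 × (1/2)^((1140−610)/161.06) ≈ 1.6758 arbitrary units.

1.7 arbitrary units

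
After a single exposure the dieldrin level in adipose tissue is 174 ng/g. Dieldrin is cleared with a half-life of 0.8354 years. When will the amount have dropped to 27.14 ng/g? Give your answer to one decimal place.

2.2 years

Fraction remaining = 27.14/174 ≈ 0.15598.
n = log₂(174/27.14) = ln(6.4112)/ln 2 ≈ 2.6806 half-lives.
t = n × t½ = 2.6806 × 0.8354 ≈ 2.2394 years.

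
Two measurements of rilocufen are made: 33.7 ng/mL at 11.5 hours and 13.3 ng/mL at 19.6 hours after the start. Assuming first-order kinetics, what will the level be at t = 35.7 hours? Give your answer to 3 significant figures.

2.10 ng/mL

Over Δt = 19.6 − 11.5 = 8.1 hours, the level fell by a factor of 33.7/13.3 ≈ 2.5338.
n = log₂(2.5338) ≈ 1.3413 half-lives, so t½ = 8.1/1.3413 ≈ 6.0388 hours.
From t = 19.6 to t = 35.7: 13.3 × (1/2)^((35.7−19.6)/6.0388) ≈ 2.0955 ng/mL.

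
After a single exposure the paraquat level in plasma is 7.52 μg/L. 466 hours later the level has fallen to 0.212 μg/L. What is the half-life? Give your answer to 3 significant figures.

A/A₀ = 0.212/7.52 ≈ 0.028191.
n = log₂(35.472) ≈ 5.1486 half-lives elapsed in 466 hours.
t½ = 466/5.1486 ≈ 90.51 hours.

90.5 hours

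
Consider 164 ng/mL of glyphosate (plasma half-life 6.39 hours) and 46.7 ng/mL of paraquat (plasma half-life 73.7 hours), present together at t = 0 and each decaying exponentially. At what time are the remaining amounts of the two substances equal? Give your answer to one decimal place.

12.7 hours

Set 164·(1/2)^(t/6.39) = 46.7·(1/2)^(t/73.7).
Taking log₂: log₂(164/46.7) = t·(1/6.39 − 1/73.7).
log₂(3.5118) = 1.8122; 1/6.39 − 1/73.7 = 0.14293.
t = 1.8122 / 0.14293 ≈ 12.679 hours.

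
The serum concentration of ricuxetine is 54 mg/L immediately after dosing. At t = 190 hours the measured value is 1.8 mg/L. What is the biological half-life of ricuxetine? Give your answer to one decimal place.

38.7 hours

A/A₀ = 1.8/54 ≈ 0.033333.
n = log₂(30) ≈ 4.9069 half-lives elapsed in 190 hours.
t½ = 190/4.9069 ≈ 38.721 hours.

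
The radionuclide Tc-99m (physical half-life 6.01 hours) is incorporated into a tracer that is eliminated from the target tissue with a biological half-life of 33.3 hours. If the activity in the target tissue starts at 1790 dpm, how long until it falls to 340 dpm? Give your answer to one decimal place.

1/t_eff = 1/t_phys + 1/t_biol = 1/6.01 + 1/33.3 = 0.19642 per hour.
t_eff = 6.01 × 33.3 / (6.01 + 33.3) ≈ 5.0911 hours.
n = log₂(1790/340) ≈ 2.3964; t = 2.3964 × 5.0911 ≈ 12.2 hours.

12.2 hours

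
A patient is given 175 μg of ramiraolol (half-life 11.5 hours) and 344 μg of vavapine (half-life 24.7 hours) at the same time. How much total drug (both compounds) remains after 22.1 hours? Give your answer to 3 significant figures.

231 μg

ramiraolol: 175 × (1/2)^(22.1/11.5) = 175 × (1/2)^1.9217 ≈ 46.189 μg.
vavapine: 344 × (1/2)^(22.1/24.7) = 344 × (1/2)^0.89474 ≈ 185.02 μg.
Total = 46.189 + 185.02 ≈ 231.21 μg.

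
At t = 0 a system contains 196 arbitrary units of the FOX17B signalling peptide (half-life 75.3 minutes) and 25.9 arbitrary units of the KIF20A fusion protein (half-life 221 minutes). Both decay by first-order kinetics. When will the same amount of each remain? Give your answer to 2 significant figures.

330 minutes

Set 196·(1/2)^(t/75.3) = 25.9·(1/2)^(t/221).
Taking log₂: log₂(196/25.9) = t·(1/75.3 − 1/221).
log₂(7.5676) = 2.9198; 1/75.3 − 1/221 = 0.0087553.
t = 2.9198 / 0.0087553 ≈ 333.49 minutes.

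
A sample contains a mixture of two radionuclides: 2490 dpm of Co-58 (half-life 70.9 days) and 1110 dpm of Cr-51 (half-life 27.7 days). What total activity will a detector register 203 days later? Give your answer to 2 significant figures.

350 dpm

Co-58: 2490 × (1/2)^(203/70.9) = 2490 × (1/2)^2.8632 ≈ 342.21 dpm.
Cr-51: 1110 × (1/2)^(203/27.7) = 1110 × (1/2)^7.3285 ≈ 6.9059 dpm.
Total = 342.21 + 6.9059 ≈ 349.12 dpm.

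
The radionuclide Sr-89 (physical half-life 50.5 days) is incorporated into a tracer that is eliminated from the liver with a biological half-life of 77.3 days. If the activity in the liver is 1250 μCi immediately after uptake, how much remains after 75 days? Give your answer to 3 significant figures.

228 μCi

1/t_eff = 1/t_phys + 1/t_biol = 1/50.5 + 1/77.3 = 0.032739 per day.
t_eff = 50.5 × 77.3 / (50.5 + 77.3) ≈ 30.545 days.
Remaining = 1250 × (1/2)^(75/30.545) = 1250 × (1/2)^2.4554 ≈ 227.91 μCi.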